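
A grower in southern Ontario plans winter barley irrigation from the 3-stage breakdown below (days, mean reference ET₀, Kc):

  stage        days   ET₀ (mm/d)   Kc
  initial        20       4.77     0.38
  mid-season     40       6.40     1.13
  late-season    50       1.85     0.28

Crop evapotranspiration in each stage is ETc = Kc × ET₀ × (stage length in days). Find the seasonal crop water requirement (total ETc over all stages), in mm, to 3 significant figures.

351 mm

initial: 0.38 × 4.77 × 20 = 36.25 mm
mid-season: 1.13 × 6.40 × 40 = 289.28 mm
late-season: 0.28 × 1.85 × 50 = 25.90 mm
Seasonal total = 351.43 mm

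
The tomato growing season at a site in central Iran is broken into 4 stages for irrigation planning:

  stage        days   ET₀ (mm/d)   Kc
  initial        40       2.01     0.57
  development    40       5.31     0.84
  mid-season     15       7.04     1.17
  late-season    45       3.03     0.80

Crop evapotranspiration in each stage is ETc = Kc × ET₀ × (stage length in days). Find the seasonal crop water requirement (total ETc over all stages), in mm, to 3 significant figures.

457 mm

initial: 0.57 × 2.01 × 40 = 45.83 mm
development: 0.84 × 5.31 × 40 = 178.42 mm
mid-season: 1.17 × 7.04 × 15 = 123.55 mm
late-season: 0.80 × 3.03 × 45 = 109.08 mm
Seasonal total = 456.88 mm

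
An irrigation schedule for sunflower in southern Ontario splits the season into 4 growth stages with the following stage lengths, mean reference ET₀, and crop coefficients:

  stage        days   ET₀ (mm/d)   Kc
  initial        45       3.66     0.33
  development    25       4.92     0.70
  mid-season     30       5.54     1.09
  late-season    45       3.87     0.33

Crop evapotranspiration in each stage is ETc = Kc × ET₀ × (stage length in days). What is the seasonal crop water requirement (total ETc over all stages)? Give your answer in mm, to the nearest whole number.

379 mm

initial: 0.33 × 3.66 × 45 = 54.35 mm
development: 0.70 × 4.92 × 25 = 86.10 mm
mid-season: 1.09 × 5.54 × 30 = 181.16 mm
late-season: 0.33 × 3.87 × 45 = 57.47 mm
Seasonal total = 379.08 mm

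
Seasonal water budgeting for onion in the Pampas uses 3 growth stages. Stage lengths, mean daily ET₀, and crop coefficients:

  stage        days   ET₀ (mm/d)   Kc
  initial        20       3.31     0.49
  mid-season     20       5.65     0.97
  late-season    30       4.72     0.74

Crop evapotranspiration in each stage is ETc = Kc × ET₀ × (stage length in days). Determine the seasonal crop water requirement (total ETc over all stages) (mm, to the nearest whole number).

247 mm

initial: 0.49 × 3.31 × 20 = 32.44 mm
mid-season: 0.97 × 5.65 × 20 = 109.61 mm
late-season: 0.74 × 4.72 × 30 = 104.78 mm
Seasonal total = 246.83 mm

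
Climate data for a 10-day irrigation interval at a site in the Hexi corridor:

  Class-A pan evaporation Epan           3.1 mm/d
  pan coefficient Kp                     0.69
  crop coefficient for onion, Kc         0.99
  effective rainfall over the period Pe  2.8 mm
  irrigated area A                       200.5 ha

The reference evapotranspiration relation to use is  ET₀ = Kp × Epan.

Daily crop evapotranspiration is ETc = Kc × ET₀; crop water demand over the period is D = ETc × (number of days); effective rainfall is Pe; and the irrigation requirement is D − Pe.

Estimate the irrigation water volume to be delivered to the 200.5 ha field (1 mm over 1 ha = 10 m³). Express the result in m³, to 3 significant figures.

36800 m³

ET₀ = 0.69 × 3.1 = 2.1390 mm/d
ETc = Kc × ET₀ = 0.99 × 2.1390 = 2.1176 mm/d
Crop demand D = ETc × 10 d = 2.1176 × 10 = 21.176 mm
D − Pe = 21.176 − 2.8 = 18.376 mm
Volume = 18.376 mm × 200.5 ha × 10 = 36843.9 m³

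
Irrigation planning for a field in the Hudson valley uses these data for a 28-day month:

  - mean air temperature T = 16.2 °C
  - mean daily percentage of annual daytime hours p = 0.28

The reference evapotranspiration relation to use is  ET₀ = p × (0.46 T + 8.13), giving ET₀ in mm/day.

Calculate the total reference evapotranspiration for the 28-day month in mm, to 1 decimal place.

ET₀ = 0.28 × (0.46 × 16.2 + 8.13) = 0.28 × 15.582 = 4.3630 mm/d
Monthly total = 4.3630 × 28 = 122.164 mm

122.2 mm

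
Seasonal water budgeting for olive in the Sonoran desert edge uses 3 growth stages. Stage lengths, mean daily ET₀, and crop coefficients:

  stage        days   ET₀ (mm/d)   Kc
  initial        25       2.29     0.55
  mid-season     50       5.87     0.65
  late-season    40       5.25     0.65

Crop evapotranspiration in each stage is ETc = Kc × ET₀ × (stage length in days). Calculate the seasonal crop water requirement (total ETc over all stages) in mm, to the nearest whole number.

359 mm

initial: 0.55 × 2.29 × 25 = 31.49 mm
mid-season: 0.65 × 5.87 × 50 = 190.78 mm
late-season: 0.65 × 5.25 × 40 = 136.50 mm
Seasonal total = 358.77 mm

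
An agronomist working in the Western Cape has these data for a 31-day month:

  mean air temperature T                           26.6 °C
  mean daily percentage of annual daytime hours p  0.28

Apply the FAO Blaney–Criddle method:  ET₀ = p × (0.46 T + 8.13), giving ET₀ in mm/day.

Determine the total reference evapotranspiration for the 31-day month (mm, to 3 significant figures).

177 mm

ET₀ = 0.28 × (0.46 × 26.6 + 8.13) = 0.28 × 20.366 = 5.7025 mm/d
Monthly total = 5.7025 × 31 = 176.778 mm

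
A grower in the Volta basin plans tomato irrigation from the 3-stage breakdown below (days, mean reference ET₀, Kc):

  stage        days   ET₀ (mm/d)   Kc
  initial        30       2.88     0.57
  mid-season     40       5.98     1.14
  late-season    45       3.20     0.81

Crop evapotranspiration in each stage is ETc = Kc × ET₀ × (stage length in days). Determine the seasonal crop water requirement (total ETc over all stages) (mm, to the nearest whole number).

439 mm

initial: 0.57 × 2.88 × 30 = 49.25 mm
mid-season: 1.14 × 5.98 × 40 = 272.69 mm
late-season: 0.81 × 3.20 × 45 = 116.64 mm
Seasonal total = 438.58 mm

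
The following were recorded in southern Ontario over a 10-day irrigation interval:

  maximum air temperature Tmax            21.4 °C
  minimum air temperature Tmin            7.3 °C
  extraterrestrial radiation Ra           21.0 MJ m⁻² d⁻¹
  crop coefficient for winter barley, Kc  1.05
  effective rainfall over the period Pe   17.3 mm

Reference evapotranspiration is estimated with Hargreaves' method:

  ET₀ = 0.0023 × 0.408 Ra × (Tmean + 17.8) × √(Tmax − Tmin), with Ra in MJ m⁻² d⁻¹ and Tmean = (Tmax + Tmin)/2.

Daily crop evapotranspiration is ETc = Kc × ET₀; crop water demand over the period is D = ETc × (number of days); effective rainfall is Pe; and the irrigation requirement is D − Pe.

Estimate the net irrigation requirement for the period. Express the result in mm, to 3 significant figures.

7.68 mm

Tmean = (21.4 + 7.3)/2 = 14.35 °C
0.408 Ra = 0.408 × 21.0 = 8.5680 mm/d equivalent
ET₀ = 0.0023 × 8.5680 × (14.35 + 17.8) × √14.1 = 0.0023 × 8.5680 × 32.15 × 3.7550 = 2.3790 mm/d
ETc = Kc × ET₀ = 1.05 × 2.3790 = 2.4980 mm/d
Crop demand D = ETc × 10 d = 2.4980 × 10 = 24.980 mm
D − Pe = 24.980 − 17.3 = 7.680 mm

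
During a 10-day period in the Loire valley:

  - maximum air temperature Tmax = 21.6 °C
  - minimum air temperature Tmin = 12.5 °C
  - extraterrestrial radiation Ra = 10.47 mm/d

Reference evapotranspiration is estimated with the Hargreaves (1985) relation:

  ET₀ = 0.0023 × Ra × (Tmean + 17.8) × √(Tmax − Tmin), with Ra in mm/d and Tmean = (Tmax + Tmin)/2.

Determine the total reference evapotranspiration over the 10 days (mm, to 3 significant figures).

Tmean = (21.6 + 12.5)/2 = 17.05 °C
ET₀ = 0.0023 × 10.47 × (17.05 + 17.8) × √9.1 = 0.0023 × 10.47 × 34.85 × 3.0166 = 2.5316 mm/d
Over 10 days: 2.5316 × 10 = 25.316 mm

25.3 mm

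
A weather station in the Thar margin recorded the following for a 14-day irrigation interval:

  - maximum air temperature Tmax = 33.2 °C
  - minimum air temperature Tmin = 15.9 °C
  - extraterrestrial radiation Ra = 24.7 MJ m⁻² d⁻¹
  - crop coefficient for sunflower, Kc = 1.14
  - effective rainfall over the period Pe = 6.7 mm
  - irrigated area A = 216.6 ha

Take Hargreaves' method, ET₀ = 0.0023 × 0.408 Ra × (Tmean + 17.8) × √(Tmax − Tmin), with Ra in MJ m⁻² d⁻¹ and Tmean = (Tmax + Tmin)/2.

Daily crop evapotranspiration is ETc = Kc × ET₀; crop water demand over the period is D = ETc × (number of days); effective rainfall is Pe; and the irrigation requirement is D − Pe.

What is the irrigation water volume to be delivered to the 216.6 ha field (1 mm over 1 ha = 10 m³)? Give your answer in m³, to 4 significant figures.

126600 m³

Tmean = (33.2 + 15.9)/2 = 24.55 °C
0.408 Ra = 0.408 × 24.7 = 10.0776 mm/d equivalent
ET₀ = 0.0023 × 10.0776 × (24.55 + 17.8) × √17.3 = 0.0023 × 10.0776 × 42.35 × 4.1593 = 4.0828 mm/d
ETc = Kc × ET₀ = 1.14 × 4.0828 = 4.6544 mm/d
Crop demand D = ETc × 14 d = 4.6544 × 14 = 65.162 mm
D − Pe = 65.162 − 6.7 = 58.462 mm
Volume = 58.462 mm × 216.6 ha × 10 = 126628.7 m³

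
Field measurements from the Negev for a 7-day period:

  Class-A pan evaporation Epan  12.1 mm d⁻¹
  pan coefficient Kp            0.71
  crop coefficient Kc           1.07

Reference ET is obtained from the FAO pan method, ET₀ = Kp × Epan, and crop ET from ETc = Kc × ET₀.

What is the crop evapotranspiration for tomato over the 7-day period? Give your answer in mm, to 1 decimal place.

ET₀ = 0.71 × 12.1 = 8.5910 mm/d
ETc = Kc × ET₀ = 1.07 × 8.5910 = 9.1924 mm/d
Over 7 days: 9.1924 × 7 = 64.347 mm

64.3 mm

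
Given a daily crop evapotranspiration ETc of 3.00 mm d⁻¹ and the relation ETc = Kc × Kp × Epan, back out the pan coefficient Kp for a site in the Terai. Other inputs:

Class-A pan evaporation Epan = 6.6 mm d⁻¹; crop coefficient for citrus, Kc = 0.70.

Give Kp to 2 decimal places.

0.65

ETc = Kc × Kp × Epan  ⇒  Kp = ETc / (Kc × Epan)
Kp = 3.00 / (0.70 × 6.6) = 3.00 / 4.620 = 0.6494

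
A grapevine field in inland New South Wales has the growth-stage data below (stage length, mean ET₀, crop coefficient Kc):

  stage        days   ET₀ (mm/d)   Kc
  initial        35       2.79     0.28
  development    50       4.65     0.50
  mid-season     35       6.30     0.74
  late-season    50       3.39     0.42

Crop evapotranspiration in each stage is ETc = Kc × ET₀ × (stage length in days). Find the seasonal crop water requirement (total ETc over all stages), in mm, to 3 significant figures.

378 mm

initial: 0.28 × 2.79 × 35 = 27.34 mm
development: 0.50 × 4.65 × 50 = 116.25 mm
mid-season: 0.74 × 6.30 × 35 = 163.17 mm
late-season: 0.42 × 3.39 × 50 = 71.19 mm
Seasonal total = 377.95 mm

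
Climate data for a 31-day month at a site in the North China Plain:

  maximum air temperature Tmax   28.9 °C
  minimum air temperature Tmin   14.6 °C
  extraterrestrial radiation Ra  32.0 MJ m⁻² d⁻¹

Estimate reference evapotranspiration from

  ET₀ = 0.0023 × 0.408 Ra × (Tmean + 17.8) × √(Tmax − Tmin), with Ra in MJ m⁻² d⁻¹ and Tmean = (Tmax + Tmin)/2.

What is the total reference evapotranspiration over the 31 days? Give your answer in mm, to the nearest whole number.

139 mm

Tmean = (28.9 + 14.6)/2 = 21.75 °C
0.408 Ra = 0.408 × 32.0 = 13.0560 mm/d equivalent
ET₀ = 0.0023 × 13.0560 × (21.75 + 17.8) × √14.3 = 0.0023 × 13.0560 × 39.55 × 3.7815 = 4.4911 mm/d
Over 31 days: 4.4911 × 31 = 139.224 mm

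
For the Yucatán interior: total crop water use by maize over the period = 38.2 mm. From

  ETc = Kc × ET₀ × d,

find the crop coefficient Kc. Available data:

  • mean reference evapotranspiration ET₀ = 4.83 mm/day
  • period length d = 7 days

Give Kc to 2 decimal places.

ETc = Kc × ET₀ × d  ⇒  Kc = ETc / (ET₀ × d)
Kc = 38.2 / (4.83 × 7) = 38.2 / 33.81 = 1.1298

1.13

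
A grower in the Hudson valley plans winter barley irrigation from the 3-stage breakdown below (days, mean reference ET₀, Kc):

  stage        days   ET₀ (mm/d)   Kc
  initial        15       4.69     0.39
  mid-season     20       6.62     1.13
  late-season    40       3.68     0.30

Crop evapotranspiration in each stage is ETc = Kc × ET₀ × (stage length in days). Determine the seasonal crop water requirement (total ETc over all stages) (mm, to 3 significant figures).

initial: 0.39 × 4.69 × 15 = 27.44 mm
mid-season: 1.13 × 6.62 × 20 = 149.61 mm
late-season: 0.30 × 3.68 × 40 = 44.16 mm
Seasonal total = 221.21 mm

221 mm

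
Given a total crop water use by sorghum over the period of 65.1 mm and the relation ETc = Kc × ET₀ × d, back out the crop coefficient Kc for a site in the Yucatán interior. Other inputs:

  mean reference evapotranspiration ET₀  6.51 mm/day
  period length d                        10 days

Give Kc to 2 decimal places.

1.00

ETc = Kc × ET₀ × d  ⇒  Kc = ETc / (ET₀ × d)
Kc = 65.1 / (6.51 × 10) = 65.1 / 65.10 = 1.0000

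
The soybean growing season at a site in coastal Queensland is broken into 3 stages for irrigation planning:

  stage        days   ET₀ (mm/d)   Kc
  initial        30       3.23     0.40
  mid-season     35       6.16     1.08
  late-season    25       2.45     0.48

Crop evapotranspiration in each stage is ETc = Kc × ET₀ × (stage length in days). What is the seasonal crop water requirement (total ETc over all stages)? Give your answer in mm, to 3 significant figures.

301 mm

initial: 0.40 × 3.23 × 30 = 38.76 mm
mid-season: 1.08 × 6.16 × 35 = 232.85 mm
late-season: 0.48 × 2.45 × 25 = 29.40 mm
Seasonal total = 301.01 mm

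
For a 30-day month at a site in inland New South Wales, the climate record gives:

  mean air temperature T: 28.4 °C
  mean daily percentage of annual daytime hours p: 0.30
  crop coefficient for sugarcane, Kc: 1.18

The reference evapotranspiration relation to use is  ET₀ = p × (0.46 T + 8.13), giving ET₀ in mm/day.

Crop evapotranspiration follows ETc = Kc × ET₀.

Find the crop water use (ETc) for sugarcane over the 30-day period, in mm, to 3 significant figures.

ET₀ = 0.30 × (0.46 × 28.4 + 8.13) = 0.30 × 21.194 = 6.3582 mm/d
ETc = Kc × ET₀ = 1.18 × 6.3582 = 7.5027 mm/d
Over 30 days: 7.5027 × 30 = 225.081 mm

225 mm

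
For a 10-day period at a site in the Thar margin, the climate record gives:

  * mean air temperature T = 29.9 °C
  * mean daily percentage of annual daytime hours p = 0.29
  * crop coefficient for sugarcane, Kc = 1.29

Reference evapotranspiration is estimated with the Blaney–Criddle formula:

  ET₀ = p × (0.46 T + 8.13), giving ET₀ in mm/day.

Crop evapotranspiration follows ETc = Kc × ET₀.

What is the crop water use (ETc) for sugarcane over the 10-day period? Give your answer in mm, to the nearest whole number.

82 mm

ET₀ = 0.29 × (0.46 × 29.9 + 8.13) = 0.29 × 21.884 = 6.3464 mm/d
ETc = Kc × ET₀ = 1.29 × 6.3464 = 8.1869 mm/d
Over 10 days: 8.1869 × 10 = 81.869 mm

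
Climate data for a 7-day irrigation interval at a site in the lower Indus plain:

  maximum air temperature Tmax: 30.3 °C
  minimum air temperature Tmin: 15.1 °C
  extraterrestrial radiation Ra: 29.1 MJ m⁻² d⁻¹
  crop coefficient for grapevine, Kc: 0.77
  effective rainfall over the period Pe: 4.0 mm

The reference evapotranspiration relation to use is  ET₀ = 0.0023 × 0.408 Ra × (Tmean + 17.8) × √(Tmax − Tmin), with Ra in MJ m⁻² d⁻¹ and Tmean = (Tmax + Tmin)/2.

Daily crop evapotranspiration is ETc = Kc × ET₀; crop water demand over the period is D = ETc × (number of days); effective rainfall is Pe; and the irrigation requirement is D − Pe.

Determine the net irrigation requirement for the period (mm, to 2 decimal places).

19.24 mm

Tmean = (30.3 + 15.1)/2 = 22.70 °C
0.408 Ra = 0.408 × 29.1 = 11.8728 mm/d equivalent
ET₀ = 0.0023 × 11.8728 × (22.70 + 17.8) × √15.2 = 0.0023 × 11.8728 × 40.50 × 3.8987 = 4.3118 mm/d
ETc = Kc × ET₀ = 0.77 × 4.3118 = 3.3201 mm/d
Crop demand D = ETc × 7 d = 3.3201 × 7 = 23.241 mm
D − Pe = 23.241 − 4.0 = 19.241 mm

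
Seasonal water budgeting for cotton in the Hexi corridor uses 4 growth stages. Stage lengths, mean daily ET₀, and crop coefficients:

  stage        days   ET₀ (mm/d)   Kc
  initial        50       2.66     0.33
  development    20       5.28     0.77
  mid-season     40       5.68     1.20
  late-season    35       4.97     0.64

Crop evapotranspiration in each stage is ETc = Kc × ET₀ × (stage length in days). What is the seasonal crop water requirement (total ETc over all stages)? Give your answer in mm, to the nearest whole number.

509 mm

initial: 0.33 × 2.66 × 50 = 43.89 mm
development: 0.77 × 5.28 × 20 = 81.31 mm
mid-season: 1.20 × 5.68 × 40 = 272.64 mm
late-season: 0.64 × 4.97 × 35 = 111.33 mm
Seasonal total = 509.17 mm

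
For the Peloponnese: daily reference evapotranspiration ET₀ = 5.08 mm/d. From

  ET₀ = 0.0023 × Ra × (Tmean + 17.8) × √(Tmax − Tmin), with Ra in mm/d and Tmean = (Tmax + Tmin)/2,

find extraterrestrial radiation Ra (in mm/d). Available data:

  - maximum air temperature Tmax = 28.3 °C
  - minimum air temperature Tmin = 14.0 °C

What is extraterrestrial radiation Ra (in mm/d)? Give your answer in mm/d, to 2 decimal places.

Tmean = 21.15 °C; √ΔT = 3.7815
Ra = ET₀ / [0.0023 × (Tmean+17.8) × √ΔT] = 5.08 / (0.0023 × 38.95 × 3.7815) = 14.996 mm/d

15.00 mm/d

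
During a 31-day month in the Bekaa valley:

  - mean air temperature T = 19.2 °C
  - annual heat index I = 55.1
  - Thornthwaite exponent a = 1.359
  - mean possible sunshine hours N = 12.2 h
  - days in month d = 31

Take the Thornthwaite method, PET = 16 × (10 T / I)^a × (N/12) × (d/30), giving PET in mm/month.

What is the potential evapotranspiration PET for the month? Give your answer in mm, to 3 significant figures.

91.7 mm

10T/I = 10 × 19.2 / 55.1 = 3.4846
(10T/I)^a = 3.4846^1.359 = 5.4549
Uncorrected PET = 16 × 5.4549 = 87.278 mm
Correction = (N/12)(d/30) = (12.2/12)(31/30) = 1.0506
PET = 87.278 × 1.0506 = 91.694 mm/month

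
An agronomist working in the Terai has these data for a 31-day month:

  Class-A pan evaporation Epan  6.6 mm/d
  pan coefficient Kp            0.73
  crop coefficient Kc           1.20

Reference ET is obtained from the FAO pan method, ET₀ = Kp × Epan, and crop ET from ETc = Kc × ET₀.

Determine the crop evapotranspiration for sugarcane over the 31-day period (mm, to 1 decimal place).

ET₀ = 0.73 × 6.6 = 4.8180 mm/d
ETc = Kc × ET₀ = 1.20 × 4.8180 = 5.7816 mm/d
Over 31 days: 5.7816 × 31 = 179.230 mm

179.2 mm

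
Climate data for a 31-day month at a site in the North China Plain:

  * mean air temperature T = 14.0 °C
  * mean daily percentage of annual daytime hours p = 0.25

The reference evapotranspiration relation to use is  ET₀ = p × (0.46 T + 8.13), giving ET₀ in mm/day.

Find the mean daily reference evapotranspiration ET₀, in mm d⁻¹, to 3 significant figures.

ET₀ = 0.25 × (0.46 × 14.0 + 8.13) = 0.25 × 14.570 = 3.6425 mm/d

3.64 mm d⁻¹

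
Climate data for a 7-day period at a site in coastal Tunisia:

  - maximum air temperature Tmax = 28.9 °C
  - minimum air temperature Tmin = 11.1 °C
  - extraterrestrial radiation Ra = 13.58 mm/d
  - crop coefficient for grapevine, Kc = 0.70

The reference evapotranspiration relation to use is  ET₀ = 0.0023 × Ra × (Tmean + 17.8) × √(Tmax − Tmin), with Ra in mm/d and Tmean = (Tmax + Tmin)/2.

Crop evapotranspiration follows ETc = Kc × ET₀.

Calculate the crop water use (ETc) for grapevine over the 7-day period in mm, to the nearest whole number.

Tmean = (28.9 + 11.1)/2 = 20.00 °C
ET₀ = 0.0023 × 13.58 × (20.00 + 17.8) × √17.8 = 0.0023 × 13.58 × 37.80 × 4.2190 = 4.9811 mm/d
ETc = Kc × ET₀ = 0.70 × 4.9811 = 3.4868 mm/d
Over 7 days: 3.4868 × 7 = 24.408 mm

24 mm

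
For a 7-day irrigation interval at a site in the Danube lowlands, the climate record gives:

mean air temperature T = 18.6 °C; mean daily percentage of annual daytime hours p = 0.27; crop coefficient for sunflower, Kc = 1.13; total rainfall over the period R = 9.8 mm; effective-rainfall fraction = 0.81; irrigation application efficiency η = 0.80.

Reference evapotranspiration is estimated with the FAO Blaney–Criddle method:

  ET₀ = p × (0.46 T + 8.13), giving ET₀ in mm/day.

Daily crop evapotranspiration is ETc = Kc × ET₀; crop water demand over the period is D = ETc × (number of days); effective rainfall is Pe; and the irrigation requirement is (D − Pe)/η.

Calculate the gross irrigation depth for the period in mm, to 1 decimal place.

34.6 mm

ET₀ = 0.27 × (0.46 × 18.6 + 8.13) = 0.27 × 16.686 = 4.5052 mm/d
ETc = Kc × ET₀ = 1.13 × 4.5052 = 5.0909 mm/d
Crop demand D = ETc × 7 d = 5.0909 × 7 = 35.636 mm
Pe = 0.81 × 9.8 = 7.938 mm
D − Pe = 35.636 − 7.938 = 27.698 mm
Gross irrigation = 27.698 / 0.80 = 34.623 mm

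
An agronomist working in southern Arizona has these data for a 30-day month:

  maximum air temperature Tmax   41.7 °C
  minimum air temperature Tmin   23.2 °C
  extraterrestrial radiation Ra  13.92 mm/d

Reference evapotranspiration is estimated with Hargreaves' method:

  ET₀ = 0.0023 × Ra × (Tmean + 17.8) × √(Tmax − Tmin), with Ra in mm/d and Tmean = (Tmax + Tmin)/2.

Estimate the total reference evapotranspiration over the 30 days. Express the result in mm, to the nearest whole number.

Tmean = (41.7 + 23.2)/2 = 32.45 °C
ET₀ = 0.0023 × 13.92 × (32.45 + 17.8) × √18.5 = 0.0023 × 13.92 × 50.25 × 4.3012 = 6.9198 mm/d
Over 30 days: 6.9198 × 30 = 207.594 mm

208 mm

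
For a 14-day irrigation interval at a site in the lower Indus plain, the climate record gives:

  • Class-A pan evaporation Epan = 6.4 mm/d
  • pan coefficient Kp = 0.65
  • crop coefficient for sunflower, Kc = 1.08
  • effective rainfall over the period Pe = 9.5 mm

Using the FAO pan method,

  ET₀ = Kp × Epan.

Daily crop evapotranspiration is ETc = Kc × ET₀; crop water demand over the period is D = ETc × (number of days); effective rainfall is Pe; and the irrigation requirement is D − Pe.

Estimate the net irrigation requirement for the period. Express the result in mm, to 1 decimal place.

ET₀ = 0.65 × 6.4 = 4.1600 mm/d
ETc = Kc × ET₀ = 1.08 × 4.1600 = 4.4928 mm/d
Crop demand D = ETc × 14 d = 4.4928 × 14 = 62.899 mm
D − Pe = 62.899 − 9.5 = 53.399 mm

53.4 mm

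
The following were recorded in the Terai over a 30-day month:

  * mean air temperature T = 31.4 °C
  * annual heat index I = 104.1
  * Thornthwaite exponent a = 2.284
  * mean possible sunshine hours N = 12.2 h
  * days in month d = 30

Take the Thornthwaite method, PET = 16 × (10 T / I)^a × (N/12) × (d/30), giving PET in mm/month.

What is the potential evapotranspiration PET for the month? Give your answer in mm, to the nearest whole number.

10T/I = 10 × 31.4 / 104.1 = 3.0163
(10T/I)^a = 3.0163^2.284 = 12.4486
Uncorrected PET = 16 × 12.4486 = 199.178 mm
Correction = (N/12)(d/30) = (12.2/12)(30/30) = 1.0167
PET = 199.178 × 1.0167 = 202.504 mm/month

203 mm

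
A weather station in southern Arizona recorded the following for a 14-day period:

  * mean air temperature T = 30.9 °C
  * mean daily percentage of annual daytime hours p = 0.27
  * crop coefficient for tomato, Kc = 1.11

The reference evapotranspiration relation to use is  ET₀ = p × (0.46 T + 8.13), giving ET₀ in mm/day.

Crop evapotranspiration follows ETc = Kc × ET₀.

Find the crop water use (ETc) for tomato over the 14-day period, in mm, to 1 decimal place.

93.8 mm

ET₀ = 0.27 × (0.46 × 30.9 + 8.13) = 0.27 × 22.344 = 6.0329 mm/d
ETc = Kc × ET₀ = 1.11 × 6.0329 = 6.6965 mm/d
Over 14 days: 6.6965 × 14 = 93.751 mm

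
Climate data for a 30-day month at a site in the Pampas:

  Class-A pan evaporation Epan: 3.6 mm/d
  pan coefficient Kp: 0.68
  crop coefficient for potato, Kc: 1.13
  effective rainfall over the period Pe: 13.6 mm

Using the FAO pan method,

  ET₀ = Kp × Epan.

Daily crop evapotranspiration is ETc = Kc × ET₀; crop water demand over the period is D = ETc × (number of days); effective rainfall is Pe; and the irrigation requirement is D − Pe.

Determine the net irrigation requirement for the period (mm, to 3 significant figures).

69.4 mm

ET₀ = 0.68 × 3.6 = 2.4480 mm/d
ETc = Kc × ET₀ = 1.13 × 2.4480 = 2.7662 mm/d
Crop demand D = ETc × 30 d = 2.7662 × 30 = 82.986 mm
D − Pe = 82.986 − 13.6 = 69.386 mm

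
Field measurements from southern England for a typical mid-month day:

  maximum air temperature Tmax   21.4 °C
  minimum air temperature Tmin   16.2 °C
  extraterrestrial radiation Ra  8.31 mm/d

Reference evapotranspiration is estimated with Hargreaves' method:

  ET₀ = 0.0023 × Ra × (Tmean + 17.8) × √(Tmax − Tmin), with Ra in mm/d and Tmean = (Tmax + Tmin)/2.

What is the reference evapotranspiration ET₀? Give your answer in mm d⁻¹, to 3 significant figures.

Tmean = (21.4 + 16.2)/2 = 18.80 °C
ET₀ = 0.0023 × 8.31 × (18.80 + 17.8) × √5.2 = 0.0023 × 8.31 × 36.60 × 2.2804 = 1.5952 mm/d

1.60 mm d⁻¹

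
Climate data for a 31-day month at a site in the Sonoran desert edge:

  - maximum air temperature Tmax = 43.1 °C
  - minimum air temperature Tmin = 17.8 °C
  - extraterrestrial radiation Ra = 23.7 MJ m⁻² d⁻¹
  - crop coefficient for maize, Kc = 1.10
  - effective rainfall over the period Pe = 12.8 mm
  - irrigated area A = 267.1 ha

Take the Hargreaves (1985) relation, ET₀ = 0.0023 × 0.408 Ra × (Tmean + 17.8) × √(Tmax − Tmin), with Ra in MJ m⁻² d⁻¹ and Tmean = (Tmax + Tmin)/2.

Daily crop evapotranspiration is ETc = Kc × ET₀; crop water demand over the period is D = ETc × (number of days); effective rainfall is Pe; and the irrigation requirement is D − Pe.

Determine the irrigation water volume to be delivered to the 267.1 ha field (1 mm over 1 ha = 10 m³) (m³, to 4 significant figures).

457400 m³

Tmean = (43.1 + 17.8)/2 = 30.45 °C
0.408 Ra = 0.408 × 23.7 = 9.6696 mm/d equivalent
ET₀ = 0.0023 × 9.6696 × (30.45 + 17.8) × √25.3 = 0.0023 × 9.6696 × 48.25 × 5.0299 = 5.3975 mm/d
ETc = Kc × ET₀ = 1.10 × 5.3975 = 5.9373 mm/d
Crop demand D = ETc × 31 d = 5.9373 × 31 = 184.056 mm
D − Pe = 184.056 − 12.8 = 171.256 mm
Volume = 171.256 mm × 267.1 ha × 10 = 457424.8 m³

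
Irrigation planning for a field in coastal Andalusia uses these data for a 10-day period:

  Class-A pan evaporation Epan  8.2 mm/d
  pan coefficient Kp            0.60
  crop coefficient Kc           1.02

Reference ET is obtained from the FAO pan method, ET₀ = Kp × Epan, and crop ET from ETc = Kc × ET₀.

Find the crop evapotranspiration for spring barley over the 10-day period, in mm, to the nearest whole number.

ET₀ = 0.60 × 8.2 = 4.9200 mm/d
ETc = Kc × ET₀ = 1.02 × 4.9200 = 5.0184 mm/d
Over 10 days: 5.0184 × 10 = 50.184 mm

50 mm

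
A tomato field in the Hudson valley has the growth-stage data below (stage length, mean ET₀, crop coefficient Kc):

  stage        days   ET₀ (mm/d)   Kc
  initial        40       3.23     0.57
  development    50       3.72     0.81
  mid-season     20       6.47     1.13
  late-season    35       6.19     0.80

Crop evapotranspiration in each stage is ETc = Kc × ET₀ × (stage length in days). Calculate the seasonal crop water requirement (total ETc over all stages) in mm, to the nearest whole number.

initial: 0.57 × 3.23 × 40 = 73.64 mm
development: 0.81 × 3.72 × 50 = 150.66 mm
mid-season: 1.13 × 6.47 × 20 = 146.22 mm
late-season: 0.80 × 6.19 × 35 = 173.32 mm
Seasonal total = 543.84 mm

544 mm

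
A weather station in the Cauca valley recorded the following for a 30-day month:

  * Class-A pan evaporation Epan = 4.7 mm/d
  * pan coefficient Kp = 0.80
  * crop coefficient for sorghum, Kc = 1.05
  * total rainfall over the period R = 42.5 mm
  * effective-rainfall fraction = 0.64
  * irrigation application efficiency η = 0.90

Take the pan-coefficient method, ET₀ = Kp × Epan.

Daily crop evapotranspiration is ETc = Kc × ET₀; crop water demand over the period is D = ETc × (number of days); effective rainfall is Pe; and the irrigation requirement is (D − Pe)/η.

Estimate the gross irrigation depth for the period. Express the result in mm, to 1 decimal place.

ET₀ = 0.80 × 4.7 = 3.7600 mm/d
ETc = Kc × ET₀ = 1.05 × 3.7600 = 3.9480 mm/d
Crop demand D = ETc × 30 d = 3.9480 × 30 = 118.440 mm
Pe = 0.64 × 42.5 = 27.200 mm
D − Pe = 118.440 − 27.200 = 91.240 mm
Gross irrigation = 91.240 / 0.90 = 101.378 mm

101.4 mm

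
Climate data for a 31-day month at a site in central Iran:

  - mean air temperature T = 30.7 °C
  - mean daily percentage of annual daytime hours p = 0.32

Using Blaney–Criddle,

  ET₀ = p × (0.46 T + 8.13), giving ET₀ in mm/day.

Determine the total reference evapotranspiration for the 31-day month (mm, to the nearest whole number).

221 mm

ET₀ = 0.32 × (0.46 × 30.7 + 8.13) = 0.32 × 22.252 = 7.1206 mm/d
Monthly total = 7.1206 × 31 = 220.739 mm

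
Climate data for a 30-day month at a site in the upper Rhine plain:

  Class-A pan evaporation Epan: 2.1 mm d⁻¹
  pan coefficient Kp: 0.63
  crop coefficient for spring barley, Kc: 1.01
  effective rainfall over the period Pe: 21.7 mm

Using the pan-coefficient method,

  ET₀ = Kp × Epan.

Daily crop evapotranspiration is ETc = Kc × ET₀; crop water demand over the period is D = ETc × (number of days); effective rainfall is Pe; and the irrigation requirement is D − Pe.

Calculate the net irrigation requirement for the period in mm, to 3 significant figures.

18.4 mm

ET₀ = 0.63 × 2.1 = 1.3230 mm/d
ETc = Kc × ET₀ = 1.01 × 1.3230 = 1.3362 mm/d
Crop demand D = ETc × 30 d = 1.3362 × 30 = 40.086 mm
D − Pe = 40.086 − 21.7 = 18.386 mm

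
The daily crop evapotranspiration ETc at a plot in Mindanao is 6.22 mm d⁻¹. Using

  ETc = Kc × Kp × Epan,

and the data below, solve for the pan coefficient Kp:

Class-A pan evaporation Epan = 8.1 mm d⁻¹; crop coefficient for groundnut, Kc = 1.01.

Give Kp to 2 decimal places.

0.76

ETc = Kc × Kp × Epan  ⇒  Kp = ETc / (Kc × Epan)
Kp = 6.22 / (1.01 × 8.1) = 6.22 / 8.181 = 0.7603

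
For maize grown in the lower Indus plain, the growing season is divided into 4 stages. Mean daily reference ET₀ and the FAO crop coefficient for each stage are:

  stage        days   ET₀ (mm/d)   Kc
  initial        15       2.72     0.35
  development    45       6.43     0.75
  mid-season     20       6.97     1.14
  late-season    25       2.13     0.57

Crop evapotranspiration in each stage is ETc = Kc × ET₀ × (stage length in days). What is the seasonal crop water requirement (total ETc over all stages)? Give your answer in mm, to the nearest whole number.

421 mm

initial: 0.35 × 2.72 × 15 = 14.28 mm
development: 0.75 × 6.43 × 45 = 217.01 mm
mid-season: 1.14 × 6.97 × 20 = 158.92 mm
late-season: 0.57 × 2.13 × 25 = 30.35 mm
Seasonal total = 420.56 mm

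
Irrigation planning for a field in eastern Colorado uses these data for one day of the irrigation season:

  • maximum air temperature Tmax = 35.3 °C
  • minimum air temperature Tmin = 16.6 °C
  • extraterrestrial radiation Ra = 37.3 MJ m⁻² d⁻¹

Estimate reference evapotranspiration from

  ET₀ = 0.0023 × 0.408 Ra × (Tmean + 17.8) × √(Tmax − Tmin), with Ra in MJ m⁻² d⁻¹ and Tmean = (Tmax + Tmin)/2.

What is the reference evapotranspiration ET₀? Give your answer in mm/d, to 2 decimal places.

6.62 mm/d

Tmean = (35.3 + 16.6)/2 = 25.95 °C
0.408 Ra = 0.408 × 37.3 = 15.2184 mm/d equivalent
ET₀ = 0.0023 × 15.2184 × (25.95 + 17.8) × √18.7 = 0.0023 × 15.2184 × 43.75 × 4.3243 = 6.6220 mm/d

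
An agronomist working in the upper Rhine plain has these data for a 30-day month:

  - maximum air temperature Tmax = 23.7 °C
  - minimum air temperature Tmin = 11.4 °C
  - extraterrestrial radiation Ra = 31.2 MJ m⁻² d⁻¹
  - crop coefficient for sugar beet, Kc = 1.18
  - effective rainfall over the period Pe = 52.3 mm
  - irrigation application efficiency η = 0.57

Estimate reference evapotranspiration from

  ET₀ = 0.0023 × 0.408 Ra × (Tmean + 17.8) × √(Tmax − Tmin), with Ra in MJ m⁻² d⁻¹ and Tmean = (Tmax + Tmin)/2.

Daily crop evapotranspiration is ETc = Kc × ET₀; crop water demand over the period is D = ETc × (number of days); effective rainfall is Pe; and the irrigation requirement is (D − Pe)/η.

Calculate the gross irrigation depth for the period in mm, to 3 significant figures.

Tmean = (23.7 + 11.4)/2 = 17.55 °C
0.408 Ra = 0.408 × 31.2 = 12.7296 mm/d equivalent
ET₀ = 0.0023 × 12.7296 × (17.55 + 17.8) × √12.3 = 0.0023 × 12.7296 × 35.35 × 3.5071 = 3.6298 mm/d
ETc = Kc × ET₀ = 1.18 × 3.6298 = 4.2832 mm/d
Crop demand D = ETc × 30 d = 4.2832 × 30 = 128.496 mm
D − Pe = 128.496 − 52.3 = 76.196 mm
Gross irrigation = 76.196 / 0.57 = 133.677 mm

134 mm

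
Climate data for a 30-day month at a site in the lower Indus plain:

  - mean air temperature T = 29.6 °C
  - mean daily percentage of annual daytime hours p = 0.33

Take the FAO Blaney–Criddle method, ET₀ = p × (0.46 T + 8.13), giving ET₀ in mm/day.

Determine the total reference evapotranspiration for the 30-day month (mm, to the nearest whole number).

ET₀ = 0.33 × (0.46 × 29.6 + 8.13) = 0.33 × 21.746 = 7.1762 mm/d
Monthly total = 7.1762 × 30 = 215.286 mm

215 mm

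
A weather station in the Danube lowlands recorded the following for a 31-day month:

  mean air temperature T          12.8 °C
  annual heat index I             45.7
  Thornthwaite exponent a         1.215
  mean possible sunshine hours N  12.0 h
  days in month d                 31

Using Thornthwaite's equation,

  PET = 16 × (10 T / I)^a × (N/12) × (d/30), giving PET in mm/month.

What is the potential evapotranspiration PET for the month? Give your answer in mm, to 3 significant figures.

57.8 mm

10T/I = 10 × 12.8 / 45.7 = 2.8009
(10T/I)^a = 2.8009^1.215 = 3.4952
Uncorrected PET = 16 × 3.4952 = 55.923 mm
Correction = (N/12)(d/30) = (12.0/12)(31/30) = 1.0333
PET = 55.923 × 1.0333 = 57.785 mm/month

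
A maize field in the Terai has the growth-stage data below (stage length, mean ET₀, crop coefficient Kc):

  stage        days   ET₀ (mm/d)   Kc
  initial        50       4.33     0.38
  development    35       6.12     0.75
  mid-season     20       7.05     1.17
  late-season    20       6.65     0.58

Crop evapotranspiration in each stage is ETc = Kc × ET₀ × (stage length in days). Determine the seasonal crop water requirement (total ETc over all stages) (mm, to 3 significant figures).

initial: 0.38 × 4.33 × 50 = 82.27 mm
development: 0.75 × 6.12 × 35 = 160.65 mm
mid-season: 1.17 × 7.05 × 20 = 164.97 mm
late-season: 0.58 × 6.65 × 20 = 77.14 mm
Seasonal total = 485.03 mm

485 mm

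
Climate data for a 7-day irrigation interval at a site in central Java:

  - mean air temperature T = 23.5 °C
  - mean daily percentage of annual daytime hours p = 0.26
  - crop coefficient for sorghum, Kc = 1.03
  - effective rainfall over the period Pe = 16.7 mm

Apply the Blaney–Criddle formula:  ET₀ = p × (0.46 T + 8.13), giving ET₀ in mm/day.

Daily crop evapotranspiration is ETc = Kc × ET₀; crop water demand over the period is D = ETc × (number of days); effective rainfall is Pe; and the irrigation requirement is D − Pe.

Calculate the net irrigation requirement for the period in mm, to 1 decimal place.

18.8 mm

ET₀ = 0.26 × (0.46 × 23.5 + 8.13) = 0.26 × 18.940 = 4.9244 mm/d
ETc = Kc × ET₀ = 1.03 × 4.9244 = 5.0721 mm/d
Crop demand D = ETc × 7 d = 5.0721 × 7 = 35.505 mm
D − Pe = 35.505 − 16.7 = 18.805 mm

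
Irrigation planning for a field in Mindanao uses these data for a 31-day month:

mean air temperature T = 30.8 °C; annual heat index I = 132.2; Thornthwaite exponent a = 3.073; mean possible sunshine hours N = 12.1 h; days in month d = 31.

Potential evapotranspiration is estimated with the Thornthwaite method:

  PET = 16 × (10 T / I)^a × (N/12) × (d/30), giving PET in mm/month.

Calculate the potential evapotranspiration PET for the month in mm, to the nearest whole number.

10T/I = 10 × 30.8 / 132.2 = 2.3298
(10T/I)^a = 2.3298^3.073 = 13.4515
Uncorrected PET = 16 × 13.4515 = 215.224 mm
Correction = (N/12)(d/30) = (12.1/12)(31/30) = 1.0419
PET = 215.224 × 1.0419 = 224.242 mm/month

224 mm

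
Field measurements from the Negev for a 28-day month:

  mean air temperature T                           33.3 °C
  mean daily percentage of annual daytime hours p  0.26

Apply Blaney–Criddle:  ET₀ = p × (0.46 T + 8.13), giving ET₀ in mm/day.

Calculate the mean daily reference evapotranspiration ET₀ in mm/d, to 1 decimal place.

6.1 mm/d

ET₀ = 0.26 × (0.46 × 33.3 + 8.13) = 0.26 × 23.448 = 6.0965 mm/d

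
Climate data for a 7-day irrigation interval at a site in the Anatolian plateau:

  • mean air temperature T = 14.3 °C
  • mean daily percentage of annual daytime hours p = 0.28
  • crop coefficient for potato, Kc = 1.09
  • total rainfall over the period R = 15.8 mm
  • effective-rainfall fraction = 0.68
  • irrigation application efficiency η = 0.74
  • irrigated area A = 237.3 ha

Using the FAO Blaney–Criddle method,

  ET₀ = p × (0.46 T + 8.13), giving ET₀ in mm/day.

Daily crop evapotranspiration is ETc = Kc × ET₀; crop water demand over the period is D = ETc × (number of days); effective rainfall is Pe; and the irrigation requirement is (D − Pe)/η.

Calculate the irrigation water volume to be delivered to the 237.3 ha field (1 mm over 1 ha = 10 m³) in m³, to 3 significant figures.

66300 m³

ET₀ = 0.28 × (0.46 × 14.3 + 8.13) = 0.28 × 14.708 = 4.1182 mm/d
ETc = Kc × ET₀ = 1.09 × 4.1182 = 4.4888 mm/d
Crop demand D = ETc × 7 d = 4.4888 × 7 = 31.422 mm
Pe = 0.68 × 15.8 = 10.744 mm
D − Pe = 31.422 − 10.744 = 20.678 mm
Gross irrigation = 20.678 / 0.74 = 27.943 mm
Volume = 27.943 mm × 237.3 ha × 10 = 66308.7 m³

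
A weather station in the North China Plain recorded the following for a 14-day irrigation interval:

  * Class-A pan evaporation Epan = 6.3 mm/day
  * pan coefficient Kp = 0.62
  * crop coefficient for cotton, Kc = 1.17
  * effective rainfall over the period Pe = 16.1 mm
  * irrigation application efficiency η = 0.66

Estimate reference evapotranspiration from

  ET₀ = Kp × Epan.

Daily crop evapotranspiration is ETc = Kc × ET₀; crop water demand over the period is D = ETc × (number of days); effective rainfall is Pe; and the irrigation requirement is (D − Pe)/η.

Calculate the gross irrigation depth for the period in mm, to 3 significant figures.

72.5 mm

ET₀ = 0.62 × 6.3 = 3.9060 mm/d
ETc = Kc × ET₀ = 1.17 × 3.9060 = 4.5700 mm/d
Crop demand D = ETc × 14 d = 4.5700 × 14 = 63.980 mm
D − Pe = 63.980 − 16.1 = 47.880 mm
Gross irrigation = 47.880 / 0.66 = 72.545 mm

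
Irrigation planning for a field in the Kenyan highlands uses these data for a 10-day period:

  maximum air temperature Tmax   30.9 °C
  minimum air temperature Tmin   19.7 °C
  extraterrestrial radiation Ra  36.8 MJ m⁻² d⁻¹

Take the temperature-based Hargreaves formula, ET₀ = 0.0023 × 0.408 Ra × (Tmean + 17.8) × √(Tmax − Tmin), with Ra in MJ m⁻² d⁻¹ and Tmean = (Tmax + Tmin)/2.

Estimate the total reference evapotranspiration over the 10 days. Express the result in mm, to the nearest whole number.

50 mm

Tmean = (30.9 + 19.7)/2 = 25.30 °C
0.408 Ra = 0.408 × 36.8 = 15.0144 mm/d equivalent
ET₀ = 0.0023 × 15.0144 × (25.30 + 17.8) × √11.2 = 0.0023 × 15.0144 × 43.10 × 3.3466 = 4.9810 mm/d
Over 10 days: 4.9810 × 10 = 49.810 mm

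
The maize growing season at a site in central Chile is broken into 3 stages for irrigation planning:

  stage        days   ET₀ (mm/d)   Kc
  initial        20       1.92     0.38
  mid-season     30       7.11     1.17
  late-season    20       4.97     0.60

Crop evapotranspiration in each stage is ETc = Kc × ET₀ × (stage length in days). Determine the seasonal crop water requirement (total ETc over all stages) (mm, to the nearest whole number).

324 mm

initial: 0.38 × 1.92 × 20 = 14.59 mm
mid-season: 1.17 × 7.11 × 30 = 249.56 mm
late-season: 0.60 × 4.97 × 20 = 59.64 mm
Seasonal total = 323.79 mm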